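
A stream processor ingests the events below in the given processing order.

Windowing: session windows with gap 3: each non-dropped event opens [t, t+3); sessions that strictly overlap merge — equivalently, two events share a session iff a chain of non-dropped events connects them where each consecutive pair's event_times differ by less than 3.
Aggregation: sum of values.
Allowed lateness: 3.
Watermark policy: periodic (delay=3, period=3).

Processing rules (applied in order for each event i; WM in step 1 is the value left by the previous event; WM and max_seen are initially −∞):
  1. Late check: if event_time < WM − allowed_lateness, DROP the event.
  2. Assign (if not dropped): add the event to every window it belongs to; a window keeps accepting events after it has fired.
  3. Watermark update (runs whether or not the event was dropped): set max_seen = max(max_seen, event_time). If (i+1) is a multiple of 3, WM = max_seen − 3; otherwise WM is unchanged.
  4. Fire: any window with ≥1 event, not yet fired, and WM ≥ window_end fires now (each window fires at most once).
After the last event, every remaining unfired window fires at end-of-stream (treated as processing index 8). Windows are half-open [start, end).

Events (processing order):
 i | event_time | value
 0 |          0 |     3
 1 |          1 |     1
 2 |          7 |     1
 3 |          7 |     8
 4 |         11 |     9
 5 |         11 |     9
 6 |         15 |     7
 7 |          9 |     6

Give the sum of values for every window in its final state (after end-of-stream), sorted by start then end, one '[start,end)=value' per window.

i=0 t=0 v=3: → [0,3); WM=−∞
i=1 t=1 v=1: → [0,4); WM=−∞
i=2 t=7 v=1: → [7,10); WM=4
i=3 t=7 v=8: → [7,10); WM=4
i=4 t=11 v=9: → [11,14); WM=4
i=5 t=11 v=9: → [11,14); WM=8
i=6 t=15 v=7: → [15,18); WM=8
i=7 t=9 v=6: → [7,14); WM=8

[0,4)=4 [7,14)=33 [15,18)=7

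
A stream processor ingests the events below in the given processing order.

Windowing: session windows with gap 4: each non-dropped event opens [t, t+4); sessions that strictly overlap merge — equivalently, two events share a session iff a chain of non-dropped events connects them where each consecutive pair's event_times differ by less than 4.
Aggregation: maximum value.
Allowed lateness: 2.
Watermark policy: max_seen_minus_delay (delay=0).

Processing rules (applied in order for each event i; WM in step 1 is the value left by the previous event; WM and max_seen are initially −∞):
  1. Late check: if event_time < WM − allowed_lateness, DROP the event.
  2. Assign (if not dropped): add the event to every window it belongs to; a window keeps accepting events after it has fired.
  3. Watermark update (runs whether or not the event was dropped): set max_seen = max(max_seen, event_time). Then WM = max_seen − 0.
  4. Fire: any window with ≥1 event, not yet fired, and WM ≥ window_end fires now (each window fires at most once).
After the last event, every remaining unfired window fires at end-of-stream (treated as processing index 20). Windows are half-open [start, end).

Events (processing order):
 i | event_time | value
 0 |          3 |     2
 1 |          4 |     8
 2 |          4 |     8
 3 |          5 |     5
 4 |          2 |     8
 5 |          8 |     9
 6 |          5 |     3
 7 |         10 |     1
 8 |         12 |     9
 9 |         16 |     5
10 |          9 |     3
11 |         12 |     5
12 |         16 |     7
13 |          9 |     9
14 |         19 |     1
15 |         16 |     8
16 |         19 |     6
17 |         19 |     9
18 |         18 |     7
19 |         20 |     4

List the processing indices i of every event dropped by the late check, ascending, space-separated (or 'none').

i=0 t=3 v=2: → [3,7); WM=3
i=1 t=4 v=8: → [3,8); WM=4
i=2 t=4 v=8: → [3,8); WM=4
i=3 t=5 v=5: → [3,9); WM=5
i=4 t=2 v=8: DROP (t<5-2); WM=5
i=5 t=8 v=9: → [3,12); WM=8
i=6 t=5 v=3: DROP (t<8-2); WM=8
i=7 t=10 v=1: → [3,14); WM=10
i=8 t=12 v=9: → [3,16); WM=12
i=9 t=16 v=5: → [16,20); WM=16
i=10 t=9 v=3: DROP (t<16-2); WM=16
i=11 t=12 v=5: DROP (t<16-2); WM=16
i=12 t=16 v=7: → [16,20); WM=16
i=13 t=9 v=9: DROP (t<16-2); WM=16
i=14 t=19 v=1: → [16,23); WM=19
i=15 t=16 v=8: DROP (t<19-2); WM=19
i=16 t=19 v=6: → [16,23); WM=19
i=17 t=19 v=9: → [16,23); WM=19
i=18 t=18 v=7: → [16,23); WM=19
i=19 t=20 v=4: → [16,24); WM=20

4 6 10 11 13 15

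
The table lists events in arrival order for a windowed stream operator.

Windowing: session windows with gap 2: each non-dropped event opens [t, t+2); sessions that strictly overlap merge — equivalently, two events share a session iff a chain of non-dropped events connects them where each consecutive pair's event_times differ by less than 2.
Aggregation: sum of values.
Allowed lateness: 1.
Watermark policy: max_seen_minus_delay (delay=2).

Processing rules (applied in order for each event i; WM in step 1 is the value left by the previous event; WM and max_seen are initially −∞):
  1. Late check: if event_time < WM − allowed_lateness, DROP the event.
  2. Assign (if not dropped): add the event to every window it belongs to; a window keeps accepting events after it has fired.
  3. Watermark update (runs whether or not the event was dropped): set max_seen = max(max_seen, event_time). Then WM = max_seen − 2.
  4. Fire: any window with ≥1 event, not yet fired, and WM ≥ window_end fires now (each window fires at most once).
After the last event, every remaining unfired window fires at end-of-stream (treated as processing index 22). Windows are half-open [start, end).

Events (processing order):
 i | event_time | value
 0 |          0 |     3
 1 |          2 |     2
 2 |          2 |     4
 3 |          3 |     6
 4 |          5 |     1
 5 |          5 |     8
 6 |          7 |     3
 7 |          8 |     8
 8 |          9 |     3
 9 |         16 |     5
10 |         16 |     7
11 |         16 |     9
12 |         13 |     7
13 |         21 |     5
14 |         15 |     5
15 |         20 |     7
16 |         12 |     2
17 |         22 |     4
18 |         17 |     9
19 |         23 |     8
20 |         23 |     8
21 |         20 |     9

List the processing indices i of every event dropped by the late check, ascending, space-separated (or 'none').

i=0 t=0 v=3: → [0,2); WM=-2
i=1 t=2 v=2: → [2,4); WM=0
i=2 t=2 v=4: → [2,4); WM=0
i=3 t=3 v=6: → [2,5); WM=1
i=4 t=5 v=1: → [5,7); WM=3
i=5 t=5 v=8: → [5,7); WM=3
i=6 t=7 v=3: → [7,9); WM=5
i=7 t=8 v=8: → [7,10); WM=6
i=8 t=9 v=3: → [7,11); WM=7
i=9 t=16 v=5: → [16,18); WM=14
i=10 t=16 v=7: → [16,18); WM=14
i=11 t=16 v=9: → [16,18); WM=14
i=12 t=13 v=7: → [13,15); WM=14
i=13 t=21 v=5: → [21,23); WM=19
i=14 t=15 v=5: DROP (t<19-1); WM=19
i=15 t=20 v=7: → [20,23); WM=19
i=16 t=12 v=2: DROP (t<19-1); WM=19
i=17 t=22 v=4: → [20,24); WM=20
i=18 t=17 v=9: DROP (t<20-1); WM=20
i=19 t=23 v=8: → [20,25); WM=21
i=20 t=23 v=8: → [20,25); WM=21
i=21 t=20 v=9: → [20,25); WM=21

14 16 18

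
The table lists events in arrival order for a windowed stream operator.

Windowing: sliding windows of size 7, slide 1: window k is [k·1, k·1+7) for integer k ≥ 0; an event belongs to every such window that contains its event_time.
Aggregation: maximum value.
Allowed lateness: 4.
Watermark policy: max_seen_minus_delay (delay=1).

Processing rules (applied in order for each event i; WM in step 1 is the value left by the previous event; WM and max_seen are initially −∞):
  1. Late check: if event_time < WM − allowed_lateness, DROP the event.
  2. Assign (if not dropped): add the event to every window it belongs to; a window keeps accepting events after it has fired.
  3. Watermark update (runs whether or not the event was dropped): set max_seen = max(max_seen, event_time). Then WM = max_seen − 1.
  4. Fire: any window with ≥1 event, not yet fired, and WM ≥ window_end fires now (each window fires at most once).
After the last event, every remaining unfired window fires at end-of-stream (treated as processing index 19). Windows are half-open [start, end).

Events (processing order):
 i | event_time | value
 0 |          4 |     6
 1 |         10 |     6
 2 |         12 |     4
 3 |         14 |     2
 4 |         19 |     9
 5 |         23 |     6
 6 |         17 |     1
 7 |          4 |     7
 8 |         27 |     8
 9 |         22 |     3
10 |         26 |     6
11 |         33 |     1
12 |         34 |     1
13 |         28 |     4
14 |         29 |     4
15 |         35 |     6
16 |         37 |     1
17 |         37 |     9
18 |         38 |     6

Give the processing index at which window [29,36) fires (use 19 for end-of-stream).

16

i=0 t=4 v=6: → [4,11),[3,10),[2,9),[1,8),[0,7); WM=3
i=1 t=10 v=6: → [10,17),[9,16),[8,15),[7,14),[6,13),[5,12),[4,11); WM=9; [0,7) fires=6 [1,8) fires=6 [2,9) fires=6
i=2 t=12 v=4: → [12,19),[11,18),[10,17),[9,16),[8,15),[7,14),[6,13); WM=11; [3,10) fires=6 [4,11) fires=6
i=3 t=14 v=2: → [14,21),[13,20),[12,19),[11,18),[10,17),[9,16),[8,15); WM=13; [5,12) fires=6 [6,13) fires=6
i=4 t=19 v=9: → [19,26),[18,25),[17,24),[16,23),[15,22),[14,21),[13,20); WM=18; [7,14) fires=6 [8,15) fires=6 [9,16) fires=6 [10,17) fires=6 [11,18) fires=4
i=5 t=23 v=6: → [23,30),[22,29),[21,28),[20,27),[19,26),[18,25),[17,24); WM=22; [12,19) fires=4 [13,20) fires=9 [14,21) fires=9 [15,22) fires=9
i=6 t=17 v=1: DROP (t<22-4); WM=22
i=7 t=4 v=7: DROP (t<22-4); WM=22
i=8 t=27 v=8: → [27,34),[26,33),[25,32),[24,31),[23,30),[22,29),[21,28); WM=26; [16,23) fires=9 [17,24) fires=9 [18,25) fires=9 [19,26) fires=9
i=9 t=22 v=3: → [22,29),[21,28),[20,27),[19,26),[18,25),[17,24),[16,23); WM=26
i=10 t=26 v=6: → [26,33),[25,32),[24,31),[23,30),[22,29),[21,28),[20,27); WM=26
i=11 t=33 v=1: → [33,40),[32,39),[31,38),[30,37),[29,36),[28,35),[27,34); WM=32; [20,27) fires=6 [21,28) fires=8 [22,29) fires=8 [23,30) fires=8 [24,31) fires=8 [25,32) fires=8
i=12 t=34 v=1: → [34,41),[33,40),[32,39),[31,38),[30,37),[29,36),[28,35); WM=33; [26,33) fires=8
i=13 t=28 v=4: DROP (t<33-4); WM=33
i=14 t=29 v=4: → [29,36),[28,35),[27,34),[26,33),[25,32),[24,31),[23,30); WM=33
i=15 t=35 v=6: → [35,42),[34,41),[33,40),[32,39),[31,38),[30,37),[29,36); WM=34; [27,34) fires=8
i=16 t=37 v=1: → [37,44),[36,43),[35,42),[34,41),[33,40),[32,39),[31,38); WM=36; [28,35) fires=4 [29,36) fires=6
i=17 t=37 v=9: → [37,44),[36,43),[35,42),[34,41),[33,40),[32,39),[31,38); WM=36
i=18 t=38 v=6: → [38,45),[37,44),[36,43),[35,42),[34,41),[33,40),[32,39); WM=37; [30,37) fires=6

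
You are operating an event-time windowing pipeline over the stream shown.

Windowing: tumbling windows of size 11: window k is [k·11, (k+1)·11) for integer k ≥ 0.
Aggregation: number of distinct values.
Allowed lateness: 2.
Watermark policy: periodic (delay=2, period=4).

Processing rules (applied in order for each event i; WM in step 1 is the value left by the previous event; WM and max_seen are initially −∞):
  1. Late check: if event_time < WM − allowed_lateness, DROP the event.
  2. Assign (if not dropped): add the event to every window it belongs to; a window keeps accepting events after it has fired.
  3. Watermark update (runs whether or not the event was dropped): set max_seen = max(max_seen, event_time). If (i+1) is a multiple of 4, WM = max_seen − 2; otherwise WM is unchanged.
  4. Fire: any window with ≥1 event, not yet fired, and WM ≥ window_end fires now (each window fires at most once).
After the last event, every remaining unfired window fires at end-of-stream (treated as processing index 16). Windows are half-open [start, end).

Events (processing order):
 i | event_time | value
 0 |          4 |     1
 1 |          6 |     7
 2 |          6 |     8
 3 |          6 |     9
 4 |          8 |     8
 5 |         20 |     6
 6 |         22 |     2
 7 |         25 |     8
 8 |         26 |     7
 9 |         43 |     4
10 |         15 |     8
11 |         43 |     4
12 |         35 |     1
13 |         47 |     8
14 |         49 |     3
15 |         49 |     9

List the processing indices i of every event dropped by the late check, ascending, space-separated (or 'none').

i=0 t=4 v=1: → [0,11); WM=−∞
i=1 t=6 v=7: → [0,11); WM=−∞
i=2 t=6 v=8: → [0,11); WM=−∞
i=3 t=6 v=9: → [0,11); WM=4
i=4 t=8 v=8: → [0,11); WM=4
i=5 t=20 v=6: → [11,22); WM=4
i=6 t=22 v=2: → [22,33); WM=4
i=7 t=25 v=8: → [22,33); WM=23; [0,11) fires=4 [11,22) fires=1
i=8 t=26 v=7: → [22,33); WM=23
i=9 t=43 v=4: → [33,44); WM=23
i=10 t=15 v=8: DROP (t<23-2); WM=23
i=11 t=43 v=4: → [33,44); WM=41; [22,33) fires=3
i=12 t=35 v=1: DROP (t<41-2); WM=41
i=13 t=47 v=8: → [44,55); WM=41
i=14 t=49 v=3: → [44,55); WM=41
i=15 t=49 v=9: → [44,55); WM=47; [33,44) fires=1

10 12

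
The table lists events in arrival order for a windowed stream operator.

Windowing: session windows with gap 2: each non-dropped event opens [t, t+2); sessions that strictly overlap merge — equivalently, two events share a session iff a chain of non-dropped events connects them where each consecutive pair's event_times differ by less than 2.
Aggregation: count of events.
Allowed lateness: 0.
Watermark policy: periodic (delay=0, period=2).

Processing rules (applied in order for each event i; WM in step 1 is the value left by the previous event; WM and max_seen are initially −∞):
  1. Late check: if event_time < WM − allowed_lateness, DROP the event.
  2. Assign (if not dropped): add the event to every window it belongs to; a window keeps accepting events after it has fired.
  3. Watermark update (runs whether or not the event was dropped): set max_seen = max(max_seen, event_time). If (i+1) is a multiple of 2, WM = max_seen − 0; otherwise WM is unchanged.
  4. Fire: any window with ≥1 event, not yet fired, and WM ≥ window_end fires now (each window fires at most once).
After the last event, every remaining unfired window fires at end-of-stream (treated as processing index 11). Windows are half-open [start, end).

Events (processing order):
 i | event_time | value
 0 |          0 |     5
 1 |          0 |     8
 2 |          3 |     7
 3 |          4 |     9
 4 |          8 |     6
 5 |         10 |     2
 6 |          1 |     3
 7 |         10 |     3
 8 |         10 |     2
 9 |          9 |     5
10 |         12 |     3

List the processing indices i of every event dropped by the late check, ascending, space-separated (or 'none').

i=0 t=0 v=5: → [0,2); WM=−∞
i=1 t=0 v=8: → [0,2); WM=0
i=2 t=3 v=7: → [3,5); WM=0
i=3 t=4 v=9: → [3,6); WM=4
i=4 t=8 v=6: → [8,10); WM=4
i=5 t=10 v=2: → [10,12); WM=10
i=6 t=1 v=3: DROP (t<10-0); WM=10
i=7 t=10 v=3: → [10,12); WM=10
i=8 t=10 v=2: → [10,12); WM=10
i=9 t=9 v=5: DROP (t<10-0); WM=10
i=10 t=12 v=3: → [12,14); WM=10

6 9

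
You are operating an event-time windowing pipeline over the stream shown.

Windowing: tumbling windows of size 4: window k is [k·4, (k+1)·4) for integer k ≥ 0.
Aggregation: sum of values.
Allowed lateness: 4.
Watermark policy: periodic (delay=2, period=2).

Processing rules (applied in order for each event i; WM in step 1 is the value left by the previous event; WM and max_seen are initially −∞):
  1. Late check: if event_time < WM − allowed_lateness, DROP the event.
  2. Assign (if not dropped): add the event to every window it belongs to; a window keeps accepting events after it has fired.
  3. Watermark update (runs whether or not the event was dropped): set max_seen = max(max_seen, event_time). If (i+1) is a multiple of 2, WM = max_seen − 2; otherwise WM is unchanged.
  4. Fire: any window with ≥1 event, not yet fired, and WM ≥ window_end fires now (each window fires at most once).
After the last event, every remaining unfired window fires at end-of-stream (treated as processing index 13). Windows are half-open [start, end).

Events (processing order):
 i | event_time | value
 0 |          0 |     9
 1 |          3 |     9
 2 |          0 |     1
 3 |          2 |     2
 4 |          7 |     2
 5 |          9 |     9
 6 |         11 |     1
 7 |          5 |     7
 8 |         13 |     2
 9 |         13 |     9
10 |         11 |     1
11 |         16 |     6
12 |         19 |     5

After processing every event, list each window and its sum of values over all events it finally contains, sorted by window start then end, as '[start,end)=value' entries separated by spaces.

[0,4)=21 [4,8)=9 [8,12)=11 [12,16)=11 [16,20)=11

i=0 t=0 v=9: → [0,4); WM=−∞
i=1 t=3 v=9: → [0,4); WM=1
i=2 t=0 v=1: → [0,4); WM=1
i=3 t=2 v=2: → [0,4); WM=1
i=4 t=7 v=2: → [4,8); WM=1
i=5 t=9 v=9: → [8,12); WM=7; [0,4) fires=21
i=6 t=11 v=1: → [8,12); WM=7
i=7 t=5 v=7: → [4,8); WM=9; [4,8) fires=9
i=8 t=13 v=2: → [12,16); WM=9
i=9 t=13 v=9: → [12,16); WM=11
i=10 t=11 v=1: → [8,12); WM=11
i=11 t=16 v=6: → [16,20); WM=14; [8,12) fires=11
i=12 t=19 v=5: → [16,20); WM=14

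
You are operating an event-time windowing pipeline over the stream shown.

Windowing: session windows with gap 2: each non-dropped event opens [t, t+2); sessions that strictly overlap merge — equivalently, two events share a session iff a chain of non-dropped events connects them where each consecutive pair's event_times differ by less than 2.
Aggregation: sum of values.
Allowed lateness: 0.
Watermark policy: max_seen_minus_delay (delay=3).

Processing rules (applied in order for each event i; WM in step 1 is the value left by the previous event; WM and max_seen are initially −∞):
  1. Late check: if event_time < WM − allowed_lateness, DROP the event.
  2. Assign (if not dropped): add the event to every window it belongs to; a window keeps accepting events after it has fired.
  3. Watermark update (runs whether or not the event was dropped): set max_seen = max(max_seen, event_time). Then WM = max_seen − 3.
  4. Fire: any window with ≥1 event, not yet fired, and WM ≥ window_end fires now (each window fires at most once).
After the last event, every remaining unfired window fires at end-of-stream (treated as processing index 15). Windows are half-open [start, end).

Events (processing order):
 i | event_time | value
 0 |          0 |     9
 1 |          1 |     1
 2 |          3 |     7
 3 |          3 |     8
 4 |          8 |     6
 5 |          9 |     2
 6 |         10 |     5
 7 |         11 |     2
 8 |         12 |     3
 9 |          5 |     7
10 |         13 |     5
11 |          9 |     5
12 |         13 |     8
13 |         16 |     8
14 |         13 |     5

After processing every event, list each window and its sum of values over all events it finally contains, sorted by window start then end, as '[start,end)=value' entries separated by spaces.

i=0 t=0 v=9: → [0,2); WM=-3
i=1 t=1 v=1: → [0,3); WM=-2
i=2 t=3 v=7: → [3,5); WM=0
i=3 t=3 v=8: → [3,5); WM=0
i=4 t=8 v=6: → [8,10); WM=5
i=5 t=9 v=2: → [8,11); WM=6
i=6 t=10 v=5: → [8,12); WM=7
i=7 t=11 v=2: → [8,13); WM=8
i=8 t=12 v=3: → [8,14); WM=9
i=9 t=5 v=7: DROP (t<9-0); WM=9
i=10 t=13 v=5: → [8,15); WM=10
i=11 t=9 v=5: DROP (t<10-0); WM=10
i=12 t=13 v=8: → [8,15); WM=10
i=13 t=16 v=8: → [16,18); WM=13
i=14 t=13 v=5: → [8,15); WM=13

[0,3)=10 [3,5)=15 [8,15)=36 [16,18)=8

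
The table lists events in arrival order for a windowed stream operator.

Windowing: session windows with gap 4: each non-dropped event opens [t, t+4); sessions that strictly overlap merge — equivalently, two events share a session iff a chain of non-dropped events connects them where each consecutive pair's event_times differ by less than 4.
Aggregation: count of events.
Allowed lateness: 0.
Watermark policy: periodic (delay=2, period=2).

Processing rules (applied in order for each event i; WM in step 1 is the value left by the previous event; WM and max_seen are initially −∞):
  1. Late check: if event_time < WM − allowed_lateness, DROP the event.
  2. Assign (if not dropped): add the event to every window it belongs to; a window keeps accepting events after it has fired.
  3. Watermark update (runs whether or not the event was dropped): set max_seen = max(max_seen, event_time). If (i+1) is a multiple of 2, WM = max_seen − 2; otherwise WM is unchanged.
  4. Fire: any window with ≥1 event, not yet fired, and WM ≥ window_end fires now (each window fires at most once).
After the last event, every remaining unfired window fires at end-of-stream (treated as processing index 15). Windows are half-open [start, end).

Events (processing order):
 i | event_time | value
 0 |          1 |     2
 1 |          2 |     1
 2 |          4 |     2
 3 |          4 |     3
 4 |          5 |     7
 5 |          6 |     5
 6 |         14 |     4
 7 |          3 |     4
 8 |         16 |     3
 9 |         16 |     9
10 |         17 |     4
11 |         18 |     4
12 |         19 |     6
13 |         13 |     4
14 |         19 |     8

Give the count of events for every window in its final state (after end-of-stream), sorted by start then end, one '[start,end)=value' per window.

[1,10)=6 [14,23)=7

i=0 t=1 v=2: → [1,5); WM=−∞
i=1 t=2 v=1: → [1,6); WM=0
i=2 t=4 v=2: → [1,8); WM=0
i=3 t=4 v=3: → [1,8); WM=2
i=4 t=5 v=7: → [1,9); WM=2
i=5 t=6 v=5: → [1,10); WM=4
i=6 t=14 v=4: → [14,18); WM=4
i=7 t=3 v=4: DROP (t<4-0); WM=12
i=8 t=16 v=3: → [14,20); WM=12
i=9 t=16 v=9: → [14,20); WM=14
i=10 t=17 v=4: → [14,21); WM=14
i=11 t=18 v=4: → [14,22); WM=16
i=12 t=19 v=6: → [14,23); WM=16
i=13 t=13 v=4: DROP (t<16-0); WM=17
i=14 t=19 v=8: → [14,23); WM=17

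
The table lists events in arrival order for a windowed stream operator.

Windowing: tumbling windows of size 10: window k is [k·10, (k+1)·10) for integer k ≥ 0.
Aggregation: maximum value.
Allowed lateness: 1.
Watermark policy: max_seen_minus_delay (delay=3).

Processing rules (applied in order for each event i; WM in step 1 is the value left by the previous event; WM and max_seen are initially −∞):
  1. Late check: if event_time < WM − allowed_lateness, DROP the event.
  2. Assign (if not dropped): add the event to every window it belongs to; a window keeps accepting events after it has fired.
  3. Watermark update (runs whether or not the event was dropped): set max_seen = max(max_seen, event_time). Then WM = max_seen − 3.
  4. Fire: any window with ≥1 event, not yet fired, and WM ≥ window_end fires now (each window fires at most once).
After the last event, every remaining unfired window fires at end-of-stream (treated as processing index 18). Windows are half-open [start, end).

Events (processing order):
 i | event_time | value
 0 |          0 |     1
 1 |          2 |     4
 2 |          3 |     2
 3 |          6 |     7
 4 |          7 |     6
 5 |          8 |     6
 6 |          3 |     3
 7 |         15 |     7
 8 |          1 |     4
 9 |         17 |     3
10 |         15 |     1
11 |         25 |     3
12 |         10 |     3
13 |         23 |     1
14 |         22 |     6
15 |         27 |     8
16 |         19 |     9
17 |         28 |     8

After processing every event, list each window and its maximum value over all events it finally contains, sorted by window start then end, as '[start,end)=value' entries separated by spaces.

i=0 t=0 v=1: → [0,10); WM=-3
i=1 t=2 v=4: → [0,10); WM=-1
i=2 t=3 v=2: → [0,10); WM=0
i=3 t=6 v=7: → [0,10); WM=3
i=4 t=7 v=6: → [0,10); WM=4
i=5 t=8 v=6: → [0,10); WM=5
i=6 t=3 v=3: DROP (t<5-1); WM=5
i=7 t=15 v=7: → [10,20); WM=12; [0,10) fires=7
i=8 t=1 v=4: DROP (t<12-1); WM=12
i=9 t=17 v=3: → [10,20); WM=14
i=10 t=15 v=1: → [10,20); WM=14
i=11 t=25 v=3: → [20,30); WM=22; [10,20) fires=7
i=12 t=10 v=3: DROP (t<22-1); WM=22
i=13 t=23 v=1: → [20,30); WM=22
i=14 t=22 v=6: → [20,30); WM=22
i=15 t=27 v=8: → [20,30); WM=24
i=16 t=19 v=9: DROP (t<24-1); WM=24
i=17 t=28 v=8: → [20,30); WM=25

[0,10)=7 [10,20)=7 [20,30)=8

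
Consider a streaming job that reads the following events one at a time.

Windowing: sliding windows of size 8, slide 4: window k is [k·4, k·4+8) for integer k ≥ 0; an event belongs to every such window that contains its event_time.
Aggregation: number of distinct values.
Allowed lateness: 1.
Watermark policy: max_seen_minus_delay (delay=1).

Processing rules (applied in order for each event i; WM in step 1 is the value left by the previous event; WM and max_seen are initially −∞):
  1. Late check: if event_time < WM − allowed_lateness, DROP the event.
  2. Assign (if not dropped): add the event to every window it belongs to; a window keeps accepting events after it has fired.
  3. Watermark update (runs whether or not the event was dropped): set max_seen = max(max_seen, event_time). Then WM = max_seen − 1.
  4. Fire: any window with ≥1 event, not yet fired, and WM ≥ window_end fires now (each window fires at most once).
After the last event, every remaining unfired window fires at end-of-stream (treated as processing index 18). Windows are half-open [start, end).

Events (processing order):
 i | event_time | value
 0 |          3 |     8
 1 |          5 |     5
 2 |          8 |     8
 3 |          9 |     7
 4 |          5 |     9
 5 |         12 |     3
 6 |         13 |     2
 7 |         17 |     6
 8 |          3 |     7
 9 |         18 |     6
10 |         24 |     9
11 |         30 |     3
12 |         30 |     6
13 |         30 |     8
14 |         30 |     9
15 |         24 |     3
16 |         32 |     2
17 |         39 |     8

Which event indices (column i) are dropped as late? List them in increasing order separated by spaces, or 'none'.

4 8 15

i=0 t=3 v=8: → [0,8); WM=2
i=1 t=5 v=5: → [4,12),[0,8); WM=4
i=2 t=8 v=8: → [8,16),[4,12); WM=7
i=3 t=9 v=7: → [8,16),[4,12); WM=8; [0,8) fires=2
i=4 t=5 v=9: DROP (t<8-1); WM=8
i=5 t=12 v=3: → [12,20),[8,16); WM=11
i=6 t=13 v=2: → [12,20),[8,16); WM=12; [4,12) fires=3
i=7 t=17 v=6: → [16,24),[12,20); WM=16; [8,16) fires=4
i=8 t=3 v=7: DROP (t<16-1); WM=16
i=9 t=18 v=6: → [16,24),[12,20); WM=17
i=10 t=24 v=9: → [24,32),[20,28); WM=23; [12,20) fires=3
i=11 t=30 v=3: → [28,36),[24,32); WM=29; [16,24) fires=1 [20,28) fires=1
i=12 t=30 v=6: → [28,36),[24,32); WM=29
i=13 t=30 v=8: → [28,36),[24,32); WM=29
i=14 t=30 v=9: → [28,36),[24,32); WM=29
i=15 t=24 v=3: DROP (t<29-1); WM=29
i=16 t=32 v=2: → [32,40),[28,36); WM=31
i=17 t=39 v=8: → [36,44),[32,40); WM=38; [24,32) fires=4 [28,36) fires=5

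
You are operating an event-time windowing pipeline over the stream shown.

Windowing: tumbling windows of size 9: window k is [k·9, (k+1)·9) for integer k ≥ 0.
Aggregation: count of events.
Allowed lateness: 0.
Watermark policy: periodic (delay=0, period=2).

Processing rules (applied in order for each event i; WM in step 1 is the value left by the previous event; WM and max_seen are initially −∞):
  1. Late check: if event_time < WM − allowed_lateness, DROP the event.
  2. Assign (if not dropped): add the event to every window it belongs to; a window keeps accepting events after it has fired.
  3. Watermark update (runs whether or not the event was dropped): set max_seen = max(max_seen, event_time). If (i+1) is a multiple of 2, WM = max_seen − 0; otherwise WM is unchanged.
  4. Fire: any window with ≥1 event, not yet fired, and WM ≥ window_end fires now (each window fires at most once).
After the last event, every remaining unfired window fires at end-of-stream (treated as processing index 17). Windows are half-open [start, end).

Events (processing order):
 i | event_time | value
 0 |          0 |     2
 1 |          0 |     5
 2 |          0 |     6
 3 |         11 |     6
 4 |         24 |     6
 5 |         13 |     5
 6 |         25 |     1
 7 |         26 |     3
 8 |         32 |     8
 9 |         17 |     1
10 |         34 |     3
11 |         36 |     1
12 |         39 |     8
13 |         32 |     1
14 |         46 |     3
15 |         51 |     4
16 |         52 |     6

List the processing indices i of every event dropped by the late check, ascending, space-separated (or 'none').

9 13

i=0 t=0 v=2: → [0,9); WM=−∞
i=1 t=0 v=5: → [0,9); WM=0
i=2 t=0 v=6: → [0,9); WM=0
i=3 t=11 v=6: → [9,18); WM=11; [0,9) fires=3
i=4 t=24 v=6: → [18,27); WM=11
i=5 t=13 v=5: → [9,18); WM=24; [9,18) fires=2
i=6 t=25 v=1: → [18,27); WM=24
i=7 t=26 v=3: → [18,27); WM=26
i=8 t=32 v=8: → [27,36); WM=26
i=9 t=17 v=1: DROP (t<26-0); WM=32; [18,27) fires=3
i=10 t=34 v=3: → [27,36); WM=32
i=11 t=36 v=1: → [36,45); WM=36; [27,36) fires=2
i=12 t=39 v=8: → [36,45); WM=36
i=13 t=32 v=1: DROP (t<36-0); WM=39
i=14 t=46 v=3: → [45,54); WM=39
i=15 t=51 v=4: → [45,54); WM=51; [36,45) fires=2
i=16 t=52 v=6: → [45,54); WM=51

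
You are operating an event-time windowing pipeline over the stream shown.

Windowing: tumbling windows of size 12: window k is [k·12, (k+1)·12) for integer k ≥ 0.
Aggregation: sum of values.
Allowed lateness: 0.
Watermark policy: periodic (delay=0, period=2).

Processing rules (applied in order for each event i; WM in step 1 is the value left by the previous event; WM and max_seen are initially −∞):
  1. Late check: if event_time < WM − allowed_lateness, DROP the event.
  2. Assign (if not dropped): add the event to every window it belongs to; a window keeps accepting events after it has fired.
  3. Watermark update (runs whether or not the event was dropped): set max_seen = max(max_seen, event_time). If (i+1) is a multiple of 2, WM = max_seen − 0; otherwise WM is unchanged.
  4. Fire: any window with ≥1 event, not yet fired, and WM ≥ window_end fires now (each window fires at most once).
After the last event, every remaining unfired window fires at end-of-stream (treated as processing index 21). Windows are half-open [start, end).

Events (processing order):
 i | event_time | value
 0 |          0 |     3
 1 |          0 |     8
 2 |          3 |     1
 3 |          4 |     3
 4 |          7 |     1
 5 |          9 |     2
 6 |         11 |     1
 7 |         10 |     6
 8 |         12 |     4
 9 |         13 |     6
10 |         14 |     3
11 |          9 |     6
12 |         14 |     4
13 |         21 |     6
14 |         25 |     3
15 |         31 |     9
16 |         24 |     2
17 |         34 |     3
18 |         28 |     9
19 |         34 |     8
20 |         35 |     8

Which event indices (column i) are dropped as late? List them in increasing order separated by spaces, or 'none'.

11 16 18

i=0 t=0 v=3: → [0,12); WM=−∞
i=1 t=0 v=8: → [0,12); WM=0
i=2 t=3 v=1: → [0,12); WM=0
i=3 t=4 v=3: → [0,12); WM=4
i=4 t=7 v=1: → [0,12); WM=4
i=5 t=9 v=2: → [0,12); WM=9
i=6 t=11 v=1: → [0,12); WM=9
i=7 t=10 v=6: → [0,12); WM=11
i=8 t=12 v=4: → [12,24); WM=11
i=9 t=13 v=6: → [12,24); WM=13; [0,12) fires=25
i=10 t=14 v=3: → [12,24); WM=13
i=11 t=9 v=6: DROP (t<13-0); WM=14
i=12 t=14 v=4: → [12,24); WM=14
i=13 t=21 v=6: → [12,24); WM=21
i=14 t=25 v=3: → [24,36); WM=21
i=15 t=31 v=9: → [24,36); WM=31; [12,24) fires=23
i=16 t=24 v=2: DROP (t<31-0); WM=31
i=17 t=34 v=3: → [24,36); WM=34
i=18 t=28 v=9: DROP (t<34-0); WM=34
i=19 t=34 v=8: → [24,36); WM=34
i=20 t=35 v=8: → [24,36); WM=34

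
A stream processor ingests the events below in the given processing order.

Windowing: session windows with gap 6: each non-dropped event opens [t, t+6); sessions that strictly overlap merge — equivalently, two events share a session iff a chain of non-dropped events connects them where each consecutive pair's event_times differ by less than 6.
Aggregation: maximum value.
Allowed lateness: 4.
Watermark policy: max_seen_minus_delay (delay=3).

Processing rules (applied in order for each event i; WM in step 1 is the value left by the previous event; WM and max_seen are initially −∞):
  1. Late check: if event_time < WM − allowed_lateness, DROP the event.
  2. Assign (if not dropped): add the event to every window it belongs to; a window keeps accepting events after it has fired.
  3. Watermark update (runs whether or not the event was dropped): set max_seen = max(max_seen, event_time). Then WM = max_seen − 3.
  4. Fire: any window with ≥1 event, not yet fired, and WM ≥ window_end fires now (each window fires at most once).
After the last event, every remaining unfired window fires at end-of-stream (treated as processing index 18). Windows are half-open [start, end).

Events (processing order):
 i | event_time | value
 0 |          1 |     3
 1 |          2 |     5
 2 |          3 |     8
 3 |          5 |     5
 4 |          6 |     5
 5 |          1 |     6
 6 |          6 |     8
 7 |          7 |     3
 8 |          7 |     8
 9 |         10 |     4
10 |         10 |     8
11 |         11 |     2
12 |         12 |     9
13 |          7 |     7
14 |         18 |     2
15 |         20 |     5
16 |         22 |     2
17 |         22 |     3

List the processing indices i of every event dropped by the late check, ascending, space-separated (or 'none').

i=0 t=1 v=3: → [1,7); WM=-2
i=1 t=2 v=5: → [1,8); WM=-1
i=2 t=3 v=8: → [1,9); WM=0
i=3 t=5 v=5: → [1,11); WM=2
i=4 t=6 v=5: → [1,12); WM=3
i=5 t=1 v=6: → [1,12); WM=3
i=6 t=6 v=8: → [1,12); WM=3
i=7 t=7 v=3: → [1,13); WM=4
i=8 t=7 v=8: → [1,13); WM=4
i=9 t=10 v=4: → [1,16); WM=7
i=10 t=10 v=8: → [1,16); WM=7
i=11 t=11 v=2: → [1,17); WM=8
i=12 t=12 v=9: → [1,18); WM=9
i=13 t=7 v=7: → [1,18); WM=9
i=14 t=18 v=2: → [18,24); WM=15
i=15 t=20 v=5: → [18,26); WM=17
i=16 t=22 v=2: → [18,28); WM=19
i=17 t=22 v=3: → [18,28); WM=19

none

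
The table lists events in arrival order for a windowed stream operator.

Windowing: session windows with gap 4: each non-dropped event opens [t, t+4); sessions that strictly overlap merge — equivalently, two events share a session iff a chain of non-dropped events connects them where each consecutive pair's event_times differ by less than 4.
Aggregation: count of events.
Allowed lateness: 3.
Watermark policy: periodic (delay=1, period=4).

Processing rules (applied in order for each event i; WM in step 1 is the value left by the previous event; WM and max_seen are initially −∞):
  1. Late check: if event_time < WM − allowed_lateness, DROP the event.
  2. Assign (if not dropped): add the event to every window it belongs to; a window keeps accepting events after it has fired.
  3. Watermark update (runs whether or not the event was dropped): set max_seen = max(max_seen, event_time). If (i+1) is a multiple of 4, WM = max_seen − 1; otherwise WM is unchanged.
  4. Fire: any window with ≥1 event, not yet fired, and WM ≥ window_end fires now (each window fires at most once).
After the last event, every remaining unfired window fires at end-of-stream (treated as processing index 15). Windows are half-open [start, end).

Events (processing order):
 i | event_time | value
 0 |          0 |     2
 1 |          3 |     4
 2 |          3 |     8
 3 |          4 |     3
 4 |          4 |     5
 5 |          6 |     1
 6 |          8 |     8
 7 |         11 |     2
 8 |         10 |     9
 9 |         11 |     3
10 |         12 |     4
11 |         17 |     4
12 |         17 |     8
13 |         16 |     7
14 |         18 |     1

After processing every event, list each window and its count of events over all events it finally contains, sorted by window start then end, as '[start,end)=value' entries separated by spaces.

i=0 t=0 v=2: → [0,4); WM=−∞
i=1 t=3 v=4: → [0,7); WM=−∞
i=2 t=3 v=8: → [0,7); WM=−∞
i=3 t=4 v=3: → [0,8); WM=3
i=4 t=4 v=5: → [0,8); WM=3
i=5 t=6 v=1: → [0,10); WM=3
i=6 t=8 v=8: → [0,12); WM=3
i=7 t=11 v=2: → [0,15); WM=10
i=8 t=10 v=9: → [0,15); WM=10
i=9 t=11 v=3: → [0,15); WM=10
i=10 t=12 v=4: → [0,16); WM=10
i=11 t=17 v=4: → [17,21); WM=16
i=12 t=17 v=8: → [17,21); WM=16
i=13 t=16 v=7: → [16,21); WM=16
i=14 t=18 v=1: → [16,22); WM=16

[0,16)=11 [16,22)=4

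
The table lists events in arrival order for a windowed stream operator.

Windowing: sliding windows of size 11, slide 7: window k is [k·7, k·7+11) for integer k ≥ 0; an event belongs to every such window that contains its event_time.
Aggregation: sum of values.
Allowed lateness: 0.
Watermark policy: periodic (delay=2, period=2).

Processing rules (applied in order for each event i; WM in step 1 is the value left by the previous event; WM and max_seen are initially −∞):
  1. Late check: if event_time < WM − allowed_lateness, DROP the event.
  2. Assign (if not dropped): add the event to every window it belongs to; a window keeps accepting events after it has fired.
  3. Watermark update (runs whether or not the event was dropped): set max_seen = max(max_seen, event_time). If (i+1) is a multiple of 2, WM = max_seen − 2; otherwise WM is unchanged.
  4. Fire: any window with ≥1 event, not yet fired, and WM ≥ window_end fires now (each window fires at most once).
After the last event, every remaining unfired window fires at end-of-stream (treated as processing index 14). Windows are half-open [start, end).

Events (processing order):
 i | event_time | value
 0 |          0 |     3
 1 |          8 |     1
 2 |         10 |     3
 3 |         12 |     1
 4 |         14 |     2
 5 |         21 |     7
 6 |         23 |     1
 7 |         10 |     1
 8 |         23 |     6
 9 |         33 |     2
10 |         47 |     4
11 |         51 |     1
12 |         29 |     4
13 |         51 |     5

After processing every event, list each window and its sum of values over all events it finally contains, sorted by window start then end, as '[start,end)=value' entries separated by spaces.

[0,11)=7 [7,18)=7 [14,25)=16 [21,32)=14 [28,39)=2 [42,53)=10 [49,60)=6

i=0 t=0 v=3: → [0,11); WM=−∞
i=1 t=8 v=1: → [7,18),[0,11); WM=6
i=2 t=10 v=3: → [7,18),[0,11); WM=6
i=3 t=12 v=1: → [7,18); WM=10
i=4 t=14 v=2: → [14,25),[7,18); WM=10
i=5 t=21 v=7: → [21,32),[14,25); WM=19; [0,11) fires=7 [7,18) fires=7
i=6 t=23 v=1: → [21,32),[14,25); WM=19
i=7 t=10 v=1: DROP (t<19-0); WM=21
i=8 t=23 v=6: → [21,32),[14,25); WM=21
i=9 t=33 v=2: → [28,39); WM=31; [14,25) fires=16
i=10 t=47 v=4: → [42,53); WM=31
i=11 t=51 v=1: → [49,60),[42,53); WM=49; [21,32) fires=14 [28,39) fires=2
i=12 t=29 v=4: DROP (t<49-0); WM=49
i=13 t=51 v=5: → [49,60),[42,53); WM=49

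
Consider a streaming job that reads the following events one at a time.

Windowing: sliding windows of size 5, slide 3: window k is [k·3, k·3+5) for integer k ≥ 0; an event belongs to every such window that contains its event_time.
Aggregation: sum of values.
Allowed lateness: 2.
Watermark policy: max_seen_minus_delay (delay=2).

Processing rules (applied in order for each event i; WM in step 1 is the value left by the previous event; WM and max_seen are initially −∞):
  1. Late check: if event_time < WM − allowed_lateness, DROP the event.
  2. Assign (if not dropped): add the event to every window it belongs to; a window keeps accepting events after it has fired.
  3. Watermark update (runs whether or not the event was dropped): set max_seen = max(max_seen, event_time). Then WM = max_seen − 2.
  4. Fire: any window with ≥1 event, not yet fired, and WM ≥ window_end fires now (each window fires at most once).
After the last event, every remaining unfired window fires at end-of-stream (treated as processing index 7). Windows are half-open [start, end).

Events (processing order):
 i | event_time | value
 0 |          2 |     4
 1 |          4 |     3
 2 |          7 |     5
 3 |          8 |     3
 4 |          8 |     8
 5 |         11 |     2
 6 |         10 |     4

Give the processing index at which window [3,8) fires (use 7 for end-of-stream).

5

i=0 t=2 v=4: → [0,5); WM=0
i=1 t=4 v=3: → [3,8),[0,5); WM=2
i=2 t=7 v=5: → [6,11),[3,8); WM=5; [0,5) fires=7
i=3 t=8 v=3: → [6,11); WM=6
i=4 t=8 v=8: → [6,11); WM=6
i=5 t=11 v=2: → [9,14); WM=9; [3,8) fires=8
i=6 t=10 v=4: → [9,14),[6,11); WM=9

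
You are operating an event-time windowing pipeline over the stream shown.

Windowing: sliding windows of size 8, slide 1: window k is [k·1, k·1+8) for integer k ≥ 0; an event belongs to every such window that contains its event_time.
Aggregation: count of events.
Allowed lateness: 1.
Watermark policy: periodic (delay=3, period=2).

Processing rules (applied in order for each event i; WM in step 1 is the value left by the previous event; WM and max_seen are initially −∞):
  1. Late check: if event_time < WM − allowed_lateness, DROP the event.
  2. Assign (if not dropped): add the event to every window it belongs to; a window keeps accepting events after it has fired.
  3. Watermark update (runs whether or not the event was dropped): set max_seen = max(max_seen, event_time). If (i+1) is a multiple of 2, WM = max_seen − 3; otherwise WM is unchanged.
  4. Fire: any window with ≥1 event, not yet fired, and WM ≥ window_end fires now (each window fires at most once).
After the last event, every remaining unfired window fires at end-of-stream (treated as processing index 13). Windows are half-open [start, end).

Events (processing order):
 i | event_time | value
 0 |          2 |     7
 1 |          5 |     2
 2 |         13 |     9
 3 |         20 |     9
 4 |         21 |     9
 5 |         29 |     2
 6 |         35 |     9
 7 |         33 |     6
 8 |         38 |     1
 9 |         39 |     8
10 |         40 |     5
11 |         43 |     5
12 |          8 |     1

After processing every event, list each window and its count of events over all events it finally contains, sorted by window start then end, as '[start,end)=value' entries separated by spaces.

[0,8)=2 [1,9)=2 [2,10)=2 [3,11)=1 [4,12)=1 [5,13)=1 [6,14)=1 [7,15)=1 [8,16)=1 [9,17)=1 [10,18)=1 [11,19)=1 [12,20)=1 [13,21)=2 [14,22)=2 [15,23)=2 [16,24)=2 [17,25)=2 [18,26)=2 [19,27)=2 [20,28)=2 [21,29)=1 [22,30)=1 [23,31)=1 [24,32)=1 [25,33)=1 [26,34)=2 [27,35)=2 [28,36)=3 [29,37)=3 [30,38)=2 [31,39)=3 [32,40)=4 [33,41)=5 [34,42)=4 [35,43)=4 [36,44)=4 [37,45)=4 [38,46)=4 [39,47)=3 [40,48)=2 [41,49)=1 [42,50)=1 [43,51)=1

i=0 t=2 v=7: → [2,10),[1,9),[0,8); WM=−∞
i=1 t=5 v=2: → [5,13),[4,12),[3,11),[2,10),[1,9),[0,8); WM=2
i=2 t=13 v=9: → [13,21),[12,20),[11,19),[10,18),[9,17),[8,16),[7,15),[6,14); WM=2
i=3 t=20 v=9: → [20,28),[19,27),[18,26),[17,25),[16,24),[15,23),[14,22),[13,21); WM=17; [0,8) fires=2 [1,9) fires=2 [2,10) fires=2 [3,11) fires=1 [4,12) fires=1 [5,13) fires=1 [6,14) fires=1 [7,15) fires=1 [8,16) fires=1 [9,17) fires=1
i=4 t=21 v=9: → [21,29),[20,28),[19,27),[18,26),[17,25),[16,24),[15,23),[14,22); WM=17
i=5 t=29 v=2: → [29,37),[28,36),[27,35),[26,34),[25,33),[24,32),[23,31),[22,30); WM=26; [10,18) fires=1 [11,19) fires=1 [12,20) fires=1 [13,21) fires=2 [14,22) fires=2 [15,23) fires=2 [16,24) fires=2 [17,25) fires=2 [18,26) fires=2
i=6 t=35 v=9: → [35,43),[34,42),[33,41),[32,40),[31,39),[30,38),[29,37),[28,36); WM=26
i=7 t=33 v=6: → [33,41),[32,40),[31,39),[30,38),[29,37),[28,36),[27,35),[26,34); WM=32; [19,27) fires=2 [20,28) fires=2 [21,29) fires=1 [22,30) fires=1 [23,31) fires=1 [24,32) fires=1
i=8 t=38 v=1: → [38,46),[37,45),[36,44),[35,43),[34,42),[33,41),[32,40),[31,39); WM=32
i=9 t=39 v=8: → [39,47),[38,46),[37,45),[36,44),[35,43),[34,42),[33,41),[32,40); WM=36; [25,33) fires=1 [26,34) fires=2 [27,35) fires=2 [28,36) fires=3
i=10 t=40 v=5: → [40,48),[39,47),[38,46),[37,45),[36,44),[35,43),[34,42),[33,41); WM=36
i=11 t=43 v=5: → [43,51),[42,50),[41,49),[40,48),[39,47),[38,46),[37,45),[36,44); WM=40; [29,37) fires=3 [30,38) fires=2 [31,39) fires=3 [32,40) fires=4
i=12 t=8 v=1: DROP (t<40-1); WM=40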